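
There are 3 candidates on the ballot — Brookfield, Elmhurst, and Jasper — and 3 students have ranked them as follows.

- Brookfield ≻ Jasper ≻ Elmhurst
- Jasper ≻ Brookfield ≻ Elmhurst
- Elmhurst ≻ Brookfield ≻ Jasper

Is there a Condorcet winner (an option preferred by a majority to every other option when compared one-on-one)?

Yes

Head-to-head results (3 voters total):
Brookfield vs Elmhurst: Brookfield wins 2–1.
Brookfield vs Jasper: Brookfield wins 2–1.
Elmhurst vs Jasper: Jasper wins 2–1.
Brookfield beats each rival — Elmhurst (2–1), Jasper (2–1) — so Brookfield is the Condorcet winner.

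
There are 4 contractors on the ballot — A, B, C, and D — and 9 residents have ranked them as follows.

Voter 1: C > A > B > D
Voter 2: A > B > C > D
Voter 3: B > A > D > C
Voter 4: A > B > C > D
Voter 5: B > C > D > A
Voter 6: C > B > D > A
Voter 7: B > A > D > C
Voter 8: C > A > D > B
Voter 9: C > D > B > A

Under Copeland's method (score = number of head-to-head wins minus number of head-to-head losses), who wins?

B

Pairwise results:
  A vs B: B wins 5–4.
  A vs C: C wins 5–4.
  A vs D: A wins 6–3.
  B vs C: B wins 5–4.
  B vs D: B wins 7–2.
  C vs D: C wins 7–2.
Copeland scores (wins − losses):
  A: 1 − 2 = -1
  B: 3 − 0 = 3
  C: 2 − 1 = 1
  D: 0 − 3 = -3
B has the best Copeland score.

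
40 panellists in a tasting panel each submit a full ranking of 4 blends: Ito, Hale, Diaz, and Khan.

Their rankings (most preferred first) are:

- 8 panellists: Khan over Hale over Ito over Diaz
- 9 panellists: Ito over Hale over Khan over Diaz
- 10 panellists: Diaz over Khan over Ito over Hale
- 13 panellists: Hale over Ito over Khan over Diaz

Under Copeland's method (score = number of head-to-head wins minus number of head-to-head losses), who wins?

Pairwise results:
  Ito vs Hale: Hale wins 21–19.
  Ito vs Diaz: Ito wins 30–10.
  Ito vs Khan: Ito wins 22–18.
  Hale vs Diaz: Hale wins 30–10.
  Hale vs Khan: Hale wins 22–18.
  Diaz vs Khan: Khan wins 30–10.
Copeland scores (wins − losses):
  Ito: 2 − 1 = 1
  Hale: 3 − 0 = 3
  Diaz: 0 − 3 = -3
  Khan: 1 − 2 = -1
Hale has the best Copeland score.

Hale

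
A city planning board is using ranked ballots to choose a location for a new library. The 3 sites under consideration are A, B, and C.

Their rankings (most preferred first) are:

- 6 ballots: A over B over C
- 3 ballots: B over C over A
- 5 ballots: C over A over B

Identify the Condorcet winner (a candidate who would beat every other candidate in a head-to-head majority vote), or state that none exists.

No Condorcet winner

Head-to-head results (14 voters total):
A vs B: A wins 11–3.
A vs C: C wins 8–6.
B vs C: B wins 9–5.
No candidate beats all others: A beats B beats C beats A, a majority cycle.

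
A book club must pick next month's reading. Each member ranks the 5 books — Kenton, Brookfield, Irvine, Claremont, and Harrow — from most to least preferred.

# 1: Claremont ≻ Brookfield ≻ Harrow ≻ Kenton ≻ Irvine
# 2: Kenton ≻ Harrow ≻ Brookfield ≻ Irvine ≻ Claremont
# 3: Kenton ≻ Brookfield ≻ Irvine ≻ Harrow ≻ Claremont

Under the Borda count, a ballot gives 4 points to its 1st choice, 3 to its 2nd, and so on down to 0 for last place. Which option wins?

Kenton

Borda scores:
  Kenton: 1 + 4 + 4 = 9
  Brookfield: 3 + 2 + 3 = 8
  Irvine: 0 + 1 + 2 = 3
  Claremont: 4 + 0 + 0 = 4
  Harrow: 2 + 3 + 1 = 6
Kenton has the highest total.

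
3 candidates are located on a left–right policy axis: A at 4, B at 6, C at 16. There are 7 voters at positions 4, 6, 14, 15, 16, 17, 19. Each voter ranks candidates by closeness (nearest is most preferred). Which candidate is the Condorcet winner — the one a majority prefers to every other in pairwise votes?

With single-peaked preferences on a line, the Condorcet winner is the candidate closest to the median voter.
The median voter (position 15) is closest to C at 16.
Check: C vs B — voters closer to C: 5 of 7.

C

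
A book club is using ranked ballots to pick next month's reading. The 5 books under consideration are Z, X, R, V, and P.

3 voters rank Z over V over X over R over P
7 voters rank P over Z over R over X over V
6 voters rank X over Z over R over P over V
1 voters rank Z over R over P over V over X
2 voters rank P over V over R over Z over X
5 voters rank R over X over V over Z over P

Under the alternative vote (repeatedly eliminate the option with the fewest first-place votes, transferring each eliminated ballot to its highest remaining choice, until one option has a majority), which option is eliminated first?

Round 1: P 9, X 6, R 5, Z 4, V 0. V has the fewest and is eliminated.
Round 2: P 9, X 6, R 5, Z 4. Z has the fewest and is eliminated.
Round 3: X 9, P 9, R 6. R has the fewest and is eliminated.
Round 4: X 14, P 10. X has a majority.

V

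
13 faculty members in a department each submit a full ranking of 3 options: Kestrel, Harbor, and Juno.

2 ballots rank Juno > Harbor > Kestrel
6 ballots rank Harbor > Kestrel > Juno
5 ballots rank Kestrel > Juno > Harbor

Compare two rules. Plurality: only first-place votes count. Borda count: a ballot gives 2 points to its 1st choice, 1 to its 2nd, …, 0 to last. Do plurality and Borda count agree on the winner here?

Plurality first-place counts: Kestrel 5, Harbor 6, Juno 2 → Harbor.
Borda totals: Kestrel 16, Harbor 14, Juno 9 → Kestrel.
The two rules disagree: plurality picks Harbor, Borda picks Kestrel.

No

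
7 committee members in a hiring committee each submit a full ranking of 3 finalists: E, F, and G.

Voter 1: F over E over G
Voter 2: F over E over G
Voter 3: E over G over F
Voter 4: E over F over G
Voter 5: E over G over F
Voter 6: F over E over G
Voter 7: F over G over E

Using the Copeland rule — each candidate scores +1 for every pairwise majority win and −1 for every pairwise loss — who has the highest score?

F

Pairwise results:
  E vs F: F wins 4–3.
  E vs G: E wins 6–1.
  F vs G: F wins 5–2.
Copeland scores (wins − losses):
  E: 1 − 1 = 0
  F: 2 − 0 = 2
  G: 0 − 2 = -2
F has the best Copeland score.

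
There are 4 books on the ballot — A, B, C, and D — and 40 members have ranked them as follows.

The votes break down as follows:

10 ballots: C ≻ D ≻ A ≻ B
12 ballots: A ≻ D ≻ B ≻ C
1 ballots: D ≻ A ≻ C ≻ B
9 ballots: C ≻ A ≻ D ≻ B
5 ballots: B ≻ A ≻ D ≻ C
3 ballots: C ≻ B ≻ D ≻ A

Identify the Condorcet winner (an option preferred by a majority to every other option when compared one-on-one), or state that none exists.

Head-to-head results (40 voters total):
A vs B: A wins 32–8.
A vs C: C wins 22–18.
A vs D: A wins 26–14.
B vs C: C wins 23–17.
B vs D: D wins 32–8.
C vs D: C wins 22–18.
C beats each rival — A (22–18), B (23–17), D (22–18) — so C is the Condorcet winner.

C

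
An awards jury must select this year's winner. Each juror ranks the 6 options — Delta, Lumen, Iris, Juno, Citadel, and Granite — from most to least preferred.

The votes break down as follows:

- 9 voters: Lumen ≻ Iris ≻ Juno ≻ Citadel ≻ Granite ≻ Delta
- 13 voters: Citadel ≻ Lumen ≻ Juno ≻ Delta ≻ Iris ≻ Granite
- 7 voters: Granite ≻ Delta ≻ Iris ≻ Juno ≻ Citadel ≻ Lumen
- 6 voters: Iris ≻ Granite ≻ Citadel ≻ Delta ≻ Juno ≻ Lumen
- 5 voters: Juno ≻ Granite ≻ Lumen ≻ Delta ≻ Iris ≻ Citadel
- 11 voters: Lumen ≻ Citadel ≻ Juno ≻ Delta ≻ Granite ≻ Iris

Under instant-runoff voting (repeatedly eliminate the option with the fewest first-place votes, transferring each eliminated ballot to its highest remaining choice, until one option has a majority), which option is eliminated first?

Delta

Round 1: Lumen 20, Citadel 13, Granite 7, Iris 6, Juno 5, Delta 0. Delta has the fewest and is eliminated.
Round 2: Lumen 20, Citadel 13, Granite 7, Iris 6, Juno 5. Juno has the fewest and is eliminated.
Round 3: Lumen 20, Citadel 13, Granite 12, Iris 6. Iris has the fewest and is eliminated.
Round 4: Lumen 20, Granite 18, Citadel 13. Citadel has the fewest and is eliminated.
Round 5: Lumen 33, Granite 18. Lumen has a majority.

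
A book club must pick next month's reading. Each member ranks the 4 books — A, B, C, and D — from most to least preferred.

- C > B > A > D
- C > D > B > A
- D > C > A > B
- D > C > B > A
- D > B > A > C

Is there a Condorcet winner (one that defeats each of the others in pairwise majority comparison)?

Yes

Head-to-head results (5 voters total):
A vs B: B wins 4–1.
A vs C: C wins 4–1.
A vs D: D wins 4–1.
B vs C: C wins 4–1.
B vs D: D wins 4–1.
C vs D: D wins 3–2.
D beats each rival — A (4–1), B (4–1), C (3–2) — so D is the Condorcet winner.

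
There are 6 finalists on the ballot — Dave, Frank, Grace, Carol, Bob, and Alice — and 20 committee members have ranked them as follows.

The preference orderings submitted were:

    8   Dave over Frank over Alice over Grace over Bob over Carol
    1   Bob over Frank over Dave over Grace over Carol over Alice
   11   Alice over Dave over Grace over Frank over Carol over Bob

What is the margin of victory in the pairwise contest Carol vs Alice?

Ballots ranking Carol above Alice: 1.
Ballots ranking Alice above Carol: 8+11 = 19.
Alice wins 19–1, a margin of 18.

18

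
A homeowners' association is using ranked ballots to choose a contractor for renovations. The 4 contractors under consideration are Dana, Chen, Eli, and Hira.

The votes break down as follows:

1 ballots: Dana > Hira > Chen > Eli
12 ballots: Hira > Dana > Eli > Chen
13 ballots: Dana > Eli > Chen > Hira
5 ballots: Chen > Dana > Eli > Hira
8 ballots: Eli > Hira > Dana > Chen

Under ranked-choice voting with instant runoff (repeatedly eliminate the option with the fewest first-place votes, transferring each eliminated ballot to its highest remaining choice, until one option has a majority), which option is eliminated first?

Round 1: Dana 14, Hira 12, Eli 8, Chen 5. Chen has the fewest and is eliminated.
Round 2: Dana 19, Hira 12, Eli 8. Eli has the fewest and is eliminated.
Round 3: Hira 20, Dana 19. Hira has a majority.

Chen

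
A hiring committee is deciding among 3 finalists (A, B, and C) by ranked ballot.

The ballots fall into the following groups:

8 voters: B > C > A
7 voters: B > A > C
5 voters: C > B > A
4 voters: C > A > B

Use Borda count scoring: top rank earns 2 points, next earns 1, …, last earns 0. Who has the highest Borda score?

B

Borda scores:
  A: 8·0 + 7·1 + 5·0 + 4·1 = 11
  B: 8·2 + 7·2 + 5·1 + 4·0 = 35
  C: 8·1 + 7·0 + 5·2 + 4·2 = 26
B has the highest total.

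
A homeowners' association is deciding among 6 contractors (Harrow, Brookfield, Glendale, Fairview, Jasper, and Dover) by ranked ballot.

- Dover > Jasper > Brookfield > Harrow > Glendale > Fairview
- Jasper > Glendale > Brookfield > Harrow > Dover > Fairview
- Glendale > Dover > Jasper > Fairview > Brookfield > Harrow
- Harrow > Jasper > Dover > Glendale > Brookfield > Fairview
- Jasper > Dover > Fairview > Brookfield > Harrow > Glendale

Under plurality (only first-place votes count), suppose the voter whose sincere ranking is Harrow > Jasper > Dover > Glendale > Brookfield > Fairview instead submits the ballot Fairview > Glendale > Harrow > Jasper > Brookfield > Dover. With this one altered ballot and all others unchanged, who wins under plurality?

First-place totals with the altered ballot: Harrow 0, Brookfield 0, Glendale 1, Fairview 1, Jasper 2, Dover 1.
The winner is unchanged: still Jasper.

Jasper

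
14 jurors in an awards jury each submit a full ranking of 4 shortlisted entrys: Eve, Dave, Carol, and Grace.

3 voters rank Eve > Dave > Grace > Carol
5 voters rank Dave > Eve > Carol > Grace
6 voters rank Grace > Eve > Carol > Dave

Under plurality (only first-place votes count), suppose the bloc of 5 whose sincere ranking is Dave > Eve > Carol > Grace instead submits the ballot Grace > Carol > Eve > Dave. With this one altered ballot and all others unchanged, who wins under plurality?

Grace

First-place totals with the altered ballot: Eve 3, Dave 0, Carol 0, Grace 11.
The winner is unchanged: still Grace.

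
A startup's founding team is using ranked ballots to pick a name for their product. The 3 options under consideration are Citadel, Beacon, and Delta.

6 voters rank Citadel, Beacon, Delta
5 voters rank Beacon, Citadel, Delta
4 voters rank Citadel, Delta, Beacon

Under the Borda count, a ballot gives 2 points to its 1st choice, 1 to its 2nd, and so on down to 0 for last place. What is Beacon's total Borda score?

16

Borda scores:
  Citadel: 6·2 + 5·1 + 4·2 = 25
  Beacon: 6·1 + 5·2 + 4·0 = 16
  Delta: 6·0 + 5·0 + 4·1 = 4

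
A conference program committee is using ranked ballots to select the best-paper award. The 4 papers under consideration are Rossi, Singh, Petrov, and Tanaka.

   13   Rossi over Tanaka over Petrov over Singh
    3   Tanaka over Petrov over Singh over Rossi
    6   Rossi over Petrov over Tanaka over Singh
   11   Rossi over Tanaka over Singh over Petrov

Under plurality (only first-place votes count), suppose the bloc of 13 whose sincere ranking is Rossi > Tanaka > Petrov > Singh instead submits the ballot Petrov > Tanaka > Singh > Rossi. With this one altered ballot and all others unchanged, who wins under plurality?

Rossi

First-place totals with the altered ballot: Rossi 17, Singh 0, Petrov 13, Tanaka 3.
The winner is unchanged: still Rossi.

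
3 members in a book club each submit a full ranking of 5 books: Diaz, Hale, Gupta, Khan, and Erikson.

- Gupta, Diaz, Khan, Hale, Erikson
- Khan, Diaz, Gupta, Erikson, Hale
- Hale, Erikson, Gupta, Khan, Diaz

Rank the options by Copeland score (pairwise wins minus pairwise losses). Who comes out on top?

Gupta

Pairwise results:
  Diaz vs Hale: Diaz wins 2–1.
  Diaz vs Gupta: Gupta wins 2–1.
  Diaz vs Khan: Khan wins 2–1.
  Diaz vs Erikson: Diaz wins 2–1.
  Hale vs Gupta: Gupta wins 2–1.
  Hale vs Khan: Khan wins 2–1.
  Hale vs Erikson: Hale wins 2–1.
  Gupta vs Khan: Gupta wins 2–1.
  Gupta vs Erikson: Gupta wins 2–1.
  Khan vs Erikson: Khan wins 2–1.
Copeland scores (wins − losses):
  Diaz: 2 − 2 = 0
  Hale: 1 − 3 = -2
  Gupta: 4 − 0 = 4
  Khan: 3 − 1 = 2
  Erikson: 0 − 4 = -4
Gupta has the best Copeland score.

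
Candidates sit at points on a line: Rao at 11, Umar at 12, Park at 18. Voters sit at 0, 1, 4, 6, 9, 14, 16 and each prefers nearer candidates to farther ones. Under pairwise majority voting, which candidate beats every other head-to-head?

Rao

With single-peaked preferences on a line, the Condorcet winner is the candidate closest to the median voter.
The median voter (position 6) is closest to Rao at 11.
Check: Rao vs Umar — voters closer to Rao: 5 of 7.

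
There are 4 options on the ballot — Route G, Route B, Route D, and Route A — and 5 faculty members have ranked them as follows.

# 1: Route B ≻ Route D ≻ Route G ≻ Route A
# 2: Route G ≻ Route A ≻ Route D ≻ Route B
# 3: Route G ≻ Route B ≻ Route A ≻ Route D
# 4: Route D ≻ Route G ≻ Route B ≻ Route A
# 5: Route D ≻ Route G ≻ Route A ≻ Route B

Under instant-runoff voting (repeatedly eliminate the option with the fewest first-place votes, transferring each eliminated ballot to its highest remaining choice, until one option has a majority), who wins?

Route D

Round 1: Route G 2, Route D 2, Route B 1, Route A 0. Route A has the fewest and is eliminated.
Round 2: Route G 2, Route D 2, Route B 1. Route B has the fewest and is eliminated.
Round 3: Route D 3, Route G 2. Route D has a majority.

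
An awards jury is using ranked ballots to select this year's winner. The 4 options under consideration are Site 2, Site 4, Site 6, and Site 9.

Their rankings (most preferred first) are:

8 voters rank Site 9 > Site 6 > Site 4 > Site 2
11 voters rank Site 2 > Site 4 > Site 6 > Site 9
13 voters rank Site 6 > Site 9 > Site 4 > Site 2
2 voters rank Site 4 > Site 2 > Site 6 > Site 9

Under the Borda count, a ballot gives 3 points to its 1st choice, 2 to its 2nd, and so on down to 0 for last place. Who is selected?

Site 6

Borda scores:
  Site 2: 8·0 + 11·3 + 13·0 + 2·2 = 37
  Site 4: 8·1 + 11·2 + 13·1 + 2·3 = 49
  Site 6: 8·2 + 11·1 + 13·3 + 2·1 = 68
  Site 9: 8·3 + 11·0 + 13·2 + 2·0 = 50
Site 6 has the highest total.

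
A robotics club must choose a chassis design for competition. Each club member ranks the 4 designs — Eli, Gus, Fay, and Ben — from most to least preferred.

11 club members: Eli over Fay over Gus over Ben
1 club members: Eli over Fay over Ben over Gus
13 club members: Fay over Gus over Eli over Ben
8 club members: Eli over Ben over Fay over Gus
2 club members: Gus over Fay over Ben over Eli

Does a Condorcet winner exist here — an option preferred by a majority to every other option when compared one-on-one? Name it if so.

Head-to-head results (35 voters total):
Eli vs Gus: Eli wins 20–15.
Eli vs Fay: Eli wins 20–15.
Eli vs Ben: Eli wins 33–2.
Gus vs Fay: Fay wins 33–2.
Gus vs Ben: Gus wins 26–9.
Fay vs Ben: Fay wins 27–8.
Eli beats each rival — Gus (20–15), Fay (20–15), Ben (33–2) — so Eli is the Condorcet winner.

Eli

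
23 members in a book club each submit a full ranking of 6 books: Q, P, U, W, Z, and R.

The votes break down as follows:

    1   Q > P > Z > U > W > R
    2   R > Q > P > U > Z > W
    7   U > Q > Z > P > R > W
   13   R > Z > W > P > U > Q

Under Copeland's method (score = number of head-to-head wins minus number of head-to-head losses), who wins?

Pairwise results:
  Q vs P: P wins 13–10.
  Q vs U: U wins 20–3.
  Q vs W: W wins 13–10.
  Q vs Z: Z wins 13–10.
  Q vs R: R wins 15–8.
  P vs U: P wins 16–7.
  P vs W: W wins 13–10.
  P vs Z: Z wins 20–3.
  P vs R: R wins 15–8.
  U vs W: W wins 13–10.
  U vs Z: Z wins 14–9.
  U vs R: R wins 15–8.
  W vs Z: Z wins 23–0.
  W vs R: R wins 22–1.
  Z vs R: R wins 15–8.
Copeland scores (wins − losses):
  Q: 0 − 5 = -5
  P: 2 − 3 = -1
  U: 1 − 4 = -3
  W: 3 − 2 = 1
  Z: 4 − 1 = 3
  R: 5 − 0 = 5
R has the best Copeland score.

R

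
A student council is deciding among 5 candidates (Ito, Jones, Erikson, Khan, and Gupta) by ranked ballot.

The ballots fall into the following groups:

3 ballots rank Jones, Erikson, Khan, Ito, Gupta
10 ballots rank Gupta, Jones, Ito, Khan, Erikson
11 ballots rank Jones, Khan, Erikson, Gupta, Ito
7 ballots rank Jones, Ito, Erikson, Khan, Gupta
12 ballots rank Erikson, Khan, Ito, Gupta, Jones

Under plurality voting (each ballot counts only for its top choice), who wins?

Jones

First-place vote totals:
  Ito: 0
  Jones: 21
  Erikson: 12
  Khan: 0
  Gupta: 10
Jones has the most first-place votes.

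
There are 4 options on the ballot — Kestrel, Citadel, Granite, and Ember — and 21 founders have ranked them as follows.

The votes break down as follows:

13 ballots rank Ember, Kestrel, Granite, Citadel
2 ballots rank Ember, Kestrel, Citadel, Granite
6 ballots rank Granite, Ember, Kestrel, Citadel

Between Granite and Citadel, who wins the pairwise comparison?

Ballots ranking Granite above Citadel: 13+6 = 19.
Ballots ranking Citadel above Granite: 2.
Granite wins the head-to-head, 19–2.

Granite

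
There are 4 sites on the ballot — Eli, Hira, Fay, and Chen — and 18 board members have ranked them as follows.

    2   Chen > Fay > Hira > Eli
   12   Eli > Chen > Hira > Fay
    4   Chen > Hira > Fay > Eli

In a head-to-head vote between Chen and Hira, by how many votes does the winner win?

18

Ballots ranking Chen above Hira: 2+12+4 = 18.
Ballots ranking Hira above Chen: 0.
Chen wins 18–0, a margin of 18.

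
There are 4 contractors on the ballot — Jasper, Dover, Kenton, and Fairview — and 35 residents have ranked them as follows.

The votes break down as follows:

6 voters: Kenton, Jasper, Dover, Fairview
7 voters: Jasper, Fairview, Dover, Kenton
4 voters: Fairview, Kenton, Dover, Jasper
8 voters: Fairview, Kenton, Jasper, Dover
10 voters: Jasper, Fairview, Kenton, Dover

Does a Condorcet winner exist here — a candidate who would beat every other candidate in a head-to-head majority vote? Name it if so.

Head-to-head results (35 voters total):
Jasper vs Dover: Jasper wins 31–4.
Jasper vs Kenton: Kenton wins 18–17.
Jasper vs Fairview: Jasper wins 23–12.
Dover vs Kenton: Kenton wins 28–7.
Dover vs Fairview: Fairview wins 29–6.
Kenton vs Fairview: Fairview wins 29–6.
No candidate beats all others: Jasper beats Fairview beats Kenton beats Jasper, a majority cycle.

None — there is no Condorcet winner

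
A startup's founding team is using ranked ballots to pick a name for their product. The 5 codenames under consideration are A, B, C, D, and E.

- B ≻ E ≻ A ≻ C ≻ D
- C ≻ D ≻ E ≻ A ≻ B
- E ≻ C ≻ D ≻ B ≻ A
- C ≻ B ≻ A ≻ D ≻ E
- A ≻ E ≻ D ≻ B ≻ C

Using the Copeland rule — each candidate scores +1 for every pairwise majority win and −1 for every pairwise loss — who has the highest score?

E

Pairwise results:
  A vs B: B wins 3–2.
  A vs C: C wins 3–2.
  A vs D: A wins 3–2.
  A vs E: E wins 3–2.
  B vs C: C wins 3–2.
  B vs D: D wins 3–2.
  B vs E: E wins 3–2.
  C vs D: C wins 4–1.
  C vs E: E wins 3–2.
  D vs E: E wins 3–2.
Copeland scores (wins − losses):
  A: 1 − 3 = -2
  B: 1 − 3 = -2
  C: 3 − 1 = 2
  D: 1 − 3 = -2
  E: 4 − 0 = 4
E has the best Copeland score.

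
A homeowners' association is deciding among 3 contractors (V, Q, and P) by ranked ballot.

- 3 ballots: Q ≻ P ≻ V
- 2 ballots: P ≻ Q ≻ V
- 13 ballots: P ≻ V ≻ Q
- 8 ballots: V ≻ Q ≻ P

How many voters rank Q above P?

Ballots ranking Q above P: 3+8 = 11.
Ballots ranking P above Q: 2+13 = 15.
So 11 of 26 voters prefer Q to P.

11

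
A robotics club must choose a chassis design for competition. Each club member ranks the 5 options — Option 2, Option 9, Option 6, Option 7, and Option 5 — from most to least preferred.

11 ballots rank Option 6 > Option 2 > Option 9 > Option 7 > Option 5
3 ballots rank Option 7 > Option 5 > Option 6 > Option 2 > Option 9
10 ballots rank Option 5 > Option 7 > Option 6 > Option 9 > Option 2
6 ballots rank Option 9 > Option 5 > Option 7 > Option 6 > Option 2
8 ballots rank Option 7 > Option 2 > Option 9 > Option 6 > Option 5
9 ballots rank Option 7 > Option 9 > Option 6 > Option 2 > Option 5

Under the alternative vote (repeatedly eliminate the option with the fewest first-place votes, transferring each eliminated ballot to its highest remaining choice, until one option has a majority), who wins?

Round 1: Option 7 20, Option 6 11, Option 5 10, Option 9 6, Option 2 0. Option 2 has the fewest and is eliminated.
Round 2: Option 7 20, Option 6 11, Option 5 10, Option 9 6. Option 9 has the fewest and is eliminated.
Round 3: Option 7 20, Option 5 16, Option 6 11. Option 6 has the fewest and is eliminated.
Round 4: Option 7 31, Option 5 16. Option 7 has a majority.

Option 7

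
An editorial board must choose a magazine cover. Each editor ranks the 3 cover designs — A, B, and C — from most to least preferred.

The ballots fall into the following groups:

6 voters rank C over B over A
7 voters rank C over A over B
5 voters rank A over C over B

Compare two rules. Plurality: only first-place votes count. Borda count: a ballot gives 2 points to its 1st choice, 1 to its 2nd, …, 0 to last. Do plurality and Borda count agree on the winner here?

Plurality first-place counts: A 5, B 0, C 13 → C.
Borda totals: A 17, B 6, C 31 → C.
The two rules agree on C.

Yes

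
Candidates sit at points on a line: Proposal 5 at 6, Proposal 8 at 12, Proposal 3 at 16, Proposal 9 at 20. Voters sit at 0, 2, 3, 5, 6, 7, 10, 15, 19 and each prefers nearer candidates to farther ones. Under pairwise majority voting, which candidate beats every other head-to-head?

With single-peaked preferences on a line, the Condorcet winner is the candidate closest to the median voter.
The median voter (position 6) is closest to Proposal 5 at 6.
Check: Proposal 5 vs Proposal 3 — voters closer to Proposal 5: 7 of 9.

Proposal 5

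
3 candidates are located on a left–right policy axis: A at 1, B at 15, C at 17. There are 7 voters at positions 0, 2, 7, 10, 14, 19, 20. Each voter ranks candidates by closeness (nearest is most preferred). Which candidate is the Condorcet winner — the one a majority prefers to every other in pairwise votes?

With single-peaked preferences on a line, the Condorcet winner is the candidate closest to the median voter.
The median voter (position 10) is closest to B at 15.
Check: B vs A — voters closer to B: 4 of 7.

B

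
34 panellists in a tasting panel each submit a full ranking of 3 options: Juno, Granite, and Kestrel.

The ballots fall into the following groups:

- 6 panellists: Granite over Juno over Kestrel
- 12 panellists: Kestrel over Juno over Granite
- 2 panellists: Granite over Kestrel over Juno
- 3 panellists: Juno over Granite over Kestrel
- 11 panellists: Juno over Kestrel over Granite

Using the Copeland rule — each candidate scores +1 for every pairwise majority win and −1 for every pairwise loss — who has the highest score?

Juno

Pairwise results:
  Juno vs Granite: Juno wins 26–8.
  Juno vs Kestrel: Juno wins 20–14.
  Granite vs Kestrel: Kestrel wins 23–11.
Copeland scores (wins − losses):
  Juno: 2 − 0 = 2
  Granite: 0 − 2 = -2
  Kestrel: 1 − 1 = 0
Juno has the best Copeland score.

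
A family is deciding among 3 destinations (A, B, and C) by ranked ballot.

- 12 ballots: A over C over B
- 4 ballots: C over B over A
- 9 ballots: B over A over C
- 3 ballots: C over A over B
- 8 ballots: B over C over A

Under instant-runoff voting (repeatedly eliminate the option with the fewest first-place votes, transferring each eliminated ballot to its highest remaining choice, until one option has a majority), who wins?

Round 1: B 17, A 12, C 7. C has the fewest and is eliminated.
Round 2: B 21, A 15. B has a majority.

B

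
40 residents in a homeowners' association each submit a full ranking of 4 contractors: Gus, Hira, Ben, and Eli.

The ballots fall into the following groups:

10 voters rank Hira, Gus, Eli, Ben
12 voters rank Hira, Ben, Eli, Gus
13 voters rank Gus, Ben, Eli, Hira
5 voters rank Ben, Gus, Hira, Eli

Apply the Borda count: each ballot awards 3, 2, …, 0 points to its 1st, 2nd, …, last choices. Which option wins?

Hira

Borda scores:
  Gus: 10·2 + 12·0 + 13·3 + 5·2 = 69
  Hira: 10·3 + 12·3 + 13·0 + 5·1 = 71
  Ben: 10·0 + 12·2 + 13·2 + 5·3 = 65
  Eli: 10·1 + 12·1 + 13·1 + 5·0 = 35
Hira has the highest total.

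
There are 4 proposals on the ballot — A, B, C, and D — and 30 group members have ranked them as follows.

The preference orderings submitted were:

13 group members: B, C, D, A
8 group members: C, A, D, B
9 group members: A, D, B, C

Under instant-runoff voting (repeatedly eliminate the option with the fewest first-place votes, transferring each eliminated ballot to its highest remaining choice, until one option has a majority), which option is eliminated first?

Round 1: B 13, A 9, C 8, D 0. D has the fewest and is eliminated.
Round 2: B 13, A 9, C 8. C has the fewest and is eliminated.
Round 3: A 17, B 13. A has a majority.

D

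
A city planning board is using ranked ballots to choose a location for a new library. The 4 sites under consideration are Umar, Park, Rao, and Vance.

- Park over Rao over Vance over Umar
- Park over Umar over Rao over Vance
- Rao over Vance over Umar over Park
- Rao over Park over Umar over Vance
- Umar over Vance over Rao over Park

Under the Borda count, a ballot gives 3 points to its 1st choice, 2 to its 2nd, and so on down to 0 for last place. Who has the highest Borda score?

Borda scores:
  Umar: 0 + 2 + 1 + 1 + 3 = 7
  Park: 3 + 3 + 0 + 2 + 0 = 8
  Rao: 2 + 1 + 3 + 3 + 1 = 10
  Vance: 1 + 0 + 2 + 0 + 2 = 5
Rao has the highest total.

Rao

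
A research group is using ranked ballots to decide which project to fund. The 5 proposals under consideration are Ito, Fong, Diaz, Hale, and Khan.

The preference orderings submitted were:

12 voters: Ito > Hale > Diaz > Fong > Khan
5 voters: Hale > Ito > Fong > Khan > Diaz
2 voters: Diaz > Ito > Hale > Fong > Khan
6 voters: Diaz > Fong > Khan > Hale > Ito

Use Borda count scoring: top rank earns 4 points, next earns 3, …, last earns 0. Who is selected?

Ito

Borda scores:
  Ito: 12·4 + 5·3 + 2·3 + 6·0 = 69
  Fong: 12·1 + 5·2 + 2·1 + 6·3 = 42
  Diaz: 12·2 + 5·0 + 2·4 + 6·4 = 56
  Hale: 12·3 + 5·4 + 2·2 + 6·1 = 66
  Khan: 12·0 + 5·1 + 2·0 + 6·2 = 17
Ito has the highest total.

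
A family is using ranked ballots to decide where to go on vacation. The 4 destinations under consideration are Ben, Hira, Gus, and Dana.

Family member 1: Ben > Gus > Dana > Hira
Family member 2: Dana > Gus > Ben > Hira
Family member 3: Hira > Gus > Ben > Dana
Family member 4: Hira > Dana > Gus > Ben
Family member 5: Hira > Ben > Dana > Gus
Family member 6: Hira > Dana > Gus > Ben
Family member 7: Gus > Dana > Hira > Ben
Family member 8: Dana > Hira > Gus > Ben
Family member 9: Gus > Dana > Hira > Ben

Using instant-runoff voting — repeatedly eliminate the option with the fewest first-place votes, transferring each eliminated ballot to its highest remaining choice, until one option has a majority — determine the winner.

Hira

Round 1: Hira 4, Gus 2, Dana 2, Ben 1. Ben has the fewest and is eliminated.
Round 2: Hira 4, Gus 3, Dana 2. Dana has the fewest and is eliminated.
Round 3: Hira 5, Gus 4. Hira has a majority.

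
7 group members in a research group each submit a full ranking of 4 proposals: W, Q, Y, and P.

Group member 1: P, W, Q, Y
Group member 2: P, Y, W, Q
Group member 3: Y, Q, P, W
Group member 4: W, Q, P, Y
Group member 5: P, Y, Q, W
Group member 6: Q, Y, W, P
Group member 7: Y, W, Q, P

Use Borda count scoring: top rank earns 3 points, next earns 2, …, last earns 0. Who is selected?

Borda scores:
  W: 2 + 1 + 0 + 3 + 0 + 1 + 2 = 9
  Q: 1 + 0 + 2 + 2 + 1 + 3 + 1 = 10
  Y: 0 + 2 + 3 + 0 + 2 + 2 + 3 = 12
  P: 3 + 3 + 1 + 1 + 3 + 0 + 0 = 11
Y has the highest total.

Y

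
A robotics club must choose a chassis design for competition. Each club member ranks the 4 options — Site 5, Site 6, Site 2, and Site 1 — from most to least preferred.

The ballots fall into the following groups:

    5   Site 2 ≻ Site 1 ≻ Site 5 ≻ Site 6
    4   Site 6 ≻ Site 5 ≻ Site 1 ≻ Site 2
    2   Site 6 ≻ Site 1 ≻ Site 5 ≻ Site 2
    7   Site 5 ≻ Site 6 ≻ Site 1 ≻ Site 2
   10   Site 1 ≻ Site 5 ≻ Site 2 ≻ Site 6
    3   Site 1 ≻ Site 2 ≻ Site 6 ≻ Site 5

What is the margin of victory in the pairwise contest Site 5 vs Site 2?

Ballots ranking Site 5 above Site 2: 4+2+7+10 = 23.
Ballots ranking Site 2 above Site 5: 5+3 = 8.
Site 5 wins 23–8, a margin of 15.

15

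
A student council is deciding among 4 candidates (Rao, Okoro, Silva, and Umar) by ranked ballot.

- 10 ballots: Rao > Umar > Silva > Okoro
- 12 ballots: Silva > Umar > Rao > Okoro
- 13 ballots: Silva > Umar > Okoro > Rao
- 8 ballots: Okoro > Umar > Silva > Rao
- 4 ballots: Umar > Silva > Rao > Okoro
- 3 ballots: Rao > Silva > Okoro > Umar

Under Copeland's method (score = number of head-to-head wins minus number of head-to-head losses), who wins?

Pairwise results:
  Rao vs Okoro: Rao wins 29–21.
  Rao vs Silva: Silva wins 37–13.
  Rao vs Umar: Umar wins 37–13.
  Okoro vs Silva: Silva wins 42–8.
  Okoro vs Umar: Umar wins 39–11.
  Silva vs Umar: Silva wins 28–22.
Copeland scores (wins − losses):
  Rao: 1 − 2 = -1
  Okoro: 0 − 3 = -3
  Silva: 3 − 0 = 3
  Umar: 2 − 1 = 1
Silva has the best Copeland score.

Silva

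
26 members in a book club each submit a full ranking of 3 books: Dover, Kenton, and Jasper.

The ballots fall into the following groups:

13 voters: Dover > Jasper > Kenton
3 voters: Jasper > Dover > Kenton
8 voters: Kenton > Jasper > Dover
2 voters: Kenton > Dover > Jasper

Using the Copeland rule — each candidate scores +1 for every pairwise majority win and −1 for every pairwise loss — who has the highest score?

Pairwise results:
  Dover vs Kenton: Dover wins 16–10.
  Dover vs Jasper: Dover wins 15–11.
  Kenton vs Jasper: Jasper wins 16–10.
Copeland scores (wins − losses):
  Dover: 2 − 0 = 2
  Kenton: 0 − 2 = -2
  Jasper: 1 − 1 = 0
Dover has the best Copeland score.

Dover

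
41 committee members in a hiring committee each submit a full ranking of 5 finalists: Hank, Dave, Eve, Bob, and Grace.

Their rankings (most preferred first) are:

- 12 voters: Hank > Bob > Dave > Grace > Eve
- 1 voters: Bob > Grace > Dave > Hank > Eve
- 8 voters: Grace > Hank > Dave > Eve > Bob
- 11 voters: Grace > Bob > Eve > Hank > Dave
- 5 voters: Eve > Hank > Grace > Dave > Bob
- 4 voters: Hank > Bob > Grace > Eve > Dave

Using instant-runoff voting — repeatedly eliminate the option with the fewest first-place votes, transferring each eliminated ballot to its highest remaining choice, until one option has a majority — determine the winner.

Round 1: Grace 19, Hank 16, Eve 5, Bob 1, Dave 0. Dave has the fewest and is eliminated.
Round 2: Grace 19, Hank 16, Eve 5, Bob 1. Bob has the fewest and is eliminated.
Round 3: Grace 20, Hank 16, Eve 5. Eve has the fewest and is eliminated.
Round 4: Hank 21, Grace 20. Hank has a majority.

Hank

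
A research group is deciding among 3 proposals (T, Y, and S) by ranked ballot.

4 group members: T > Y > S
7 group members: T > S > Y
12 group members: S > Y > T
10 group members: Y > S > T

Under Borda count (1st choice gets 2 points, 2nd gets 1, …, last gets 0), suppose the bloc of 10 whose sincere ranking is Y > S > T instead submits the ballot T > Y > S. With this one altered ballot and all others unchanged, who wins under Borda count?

Borda totals with the altered ballot: T 42, Y 26, S 31.
The switch changes the winner from S to T.

T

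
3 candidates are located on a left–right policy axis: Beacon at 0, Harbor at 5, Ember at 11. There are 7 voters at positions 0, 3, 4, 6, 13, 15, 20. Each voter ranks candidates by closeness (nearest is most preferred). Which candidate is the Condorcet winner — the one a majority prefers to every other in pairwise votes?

With single-peaked preferences on a line, the Condorcet winner is the candidate closest to the median voter.
The median voter (position 6) is closest to Harbor at 5.
Check: Harbor vs Beacon — voters closer to Harbor: 6 of 7.

Harbor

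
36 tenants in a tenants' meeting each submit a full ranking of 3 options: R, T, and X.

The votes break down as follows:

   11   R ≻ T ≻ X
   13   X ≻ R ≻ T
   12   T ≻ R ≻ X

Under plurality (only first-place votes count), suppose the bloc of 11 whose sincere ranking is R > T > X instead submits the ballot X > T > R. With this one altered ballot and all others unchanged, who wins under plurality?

First-place totals with the altered ballot: R 0, T 12, X 24.
The winner is unchanged: still X.

X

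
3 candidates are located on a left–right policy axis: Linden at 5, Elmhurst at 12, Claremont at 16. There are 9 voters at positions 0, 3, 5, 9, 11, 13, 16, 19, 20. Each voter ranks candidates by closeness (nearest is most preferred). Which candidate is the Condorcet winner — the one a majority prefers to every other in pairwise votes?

Elmhurst

With single-peaked preferences on a line, the Condorcet winner is the candidate closest to the median voter.
The median voter (position 11) is closest to Elmhurst at 12.
Check: Elmhurst vs Linden — voters closer to Elmhurst: 6 of 9.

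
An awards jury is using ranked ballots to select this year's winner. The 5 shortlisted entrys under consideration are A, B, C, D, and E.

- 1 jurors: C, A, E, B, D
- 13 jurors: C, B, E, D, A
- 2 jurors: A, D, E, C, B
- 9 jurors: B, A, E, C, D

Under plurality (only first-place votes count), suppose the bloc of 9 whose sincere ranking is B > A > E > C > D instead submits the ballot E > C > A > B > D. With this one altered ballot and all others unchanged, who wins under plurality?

First-place totals with the altered ballot: A 2, B 0, C 14, D 0, E 9.
The winner is unchanged: still C.

C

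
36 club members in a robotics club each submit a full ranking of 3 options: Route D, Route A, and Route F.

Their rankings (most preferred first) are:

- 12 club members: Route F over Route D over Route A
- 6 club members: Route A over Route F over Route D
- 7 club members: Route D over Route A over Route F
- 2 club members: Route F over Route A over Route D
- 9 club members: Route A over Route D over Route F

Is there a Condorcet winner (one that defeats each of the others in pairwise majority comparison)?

Head-to-head results (36 voters total):
Route D vs Route A: Route D wins 19–17.
Route D vs Route F: Route F wins 20–16.
Route A vs Route F: Route A wins 22–14.
No candidate beats all others: Route D beats Route A beats Route F beats Route D, a majority cycle.

No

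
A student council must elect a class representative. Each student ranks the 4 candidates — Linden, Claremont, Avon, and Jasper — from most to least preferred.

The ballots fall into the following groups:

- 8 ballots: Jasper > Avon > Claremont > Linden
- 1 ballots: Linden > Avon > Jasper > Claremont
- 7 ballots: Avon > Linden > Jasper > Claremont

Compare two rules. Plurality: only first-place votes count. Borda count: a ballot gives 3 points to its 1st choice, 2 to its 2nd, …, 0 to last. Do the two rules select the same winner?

Plurality first-place counts: Linden 1, Claremont 0, Avon 7, Jasper 8 → Jasper.
Borda totals: Linden 17, Claremont 8, Avon 39, Jasper 32 → Avon.
The two rules disagree: plurality picks Jasper, Borda picks Avon.

No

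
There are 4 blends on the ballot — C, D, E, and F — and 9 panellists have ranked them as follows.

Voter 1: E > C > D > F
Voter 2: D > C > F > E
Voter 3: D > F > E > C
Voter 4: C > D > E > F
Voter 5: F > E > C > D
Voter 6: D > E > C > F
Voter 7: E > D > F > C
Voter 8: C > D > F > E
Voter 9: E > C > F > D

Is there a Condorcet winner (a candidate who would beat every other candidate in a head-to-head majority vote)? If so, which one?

There is no Condorcet winner

Head-to-head results (9 voters total):
C vs D: C wins 5–4.
C vs E: E wins 6–3.
C vs F: C wins 6–3.
D vs E: D wins 5–4.
D vs F: D wins 7–2.
E vs F: E wins 5–4.
No candidate beats all others: C beats D beats E beats C, a majority cycle.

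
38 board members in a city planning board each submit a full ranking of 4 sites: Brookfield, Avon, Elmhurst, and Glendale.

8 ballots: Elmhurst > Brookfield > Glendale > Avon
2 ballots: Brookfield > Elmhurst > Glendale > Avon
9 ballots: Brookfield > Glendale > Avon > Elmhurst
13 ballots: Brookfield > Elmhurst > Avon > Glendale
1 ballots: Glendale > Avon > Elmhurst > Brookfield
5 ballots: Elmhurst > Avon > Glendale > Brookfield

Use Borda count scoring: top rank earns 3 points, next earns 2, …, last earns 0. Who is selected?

Borda scores:
  Brookfield: 8·2 + 2·3 + 9·3 + 13·3 + 0 + 5·0 = 88
  Avon: 8·0 + 2·0 + 9·1 + 13·1 + 2 + 5·2 = 34
  Elmhurst: 8·3 + 2·2 + 9·0 + 13·2 + 1 + 5·3 = 70
  Glendale: 8·1 + 2·1 + 9·2 + 13·0 + 3 + 5·1 = 36
Brookfield has the highest total.

Brookfield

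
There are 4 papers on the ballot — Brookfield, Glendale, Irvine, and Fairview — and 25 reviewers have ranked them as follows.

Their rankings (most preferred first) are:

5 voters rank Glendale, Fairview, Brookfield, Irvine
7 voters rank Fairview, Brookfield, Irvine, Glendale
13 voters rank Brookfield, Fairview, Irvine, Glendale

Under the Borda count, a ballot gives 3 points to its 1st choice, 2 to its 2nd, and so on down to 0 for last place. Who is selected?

Brookfield

Borda scores:
  Brookfield: 5·1 + 7·2 + 13·3 = 58
  Glendale: 5·3 + 7·0 + 13·0 = 15
  Irvine: 5·0 + 7·1 + 13·1 = 20
  Fairview: 5·2 + 7·3 + 13·2 = 57
Brookfield has the highest total.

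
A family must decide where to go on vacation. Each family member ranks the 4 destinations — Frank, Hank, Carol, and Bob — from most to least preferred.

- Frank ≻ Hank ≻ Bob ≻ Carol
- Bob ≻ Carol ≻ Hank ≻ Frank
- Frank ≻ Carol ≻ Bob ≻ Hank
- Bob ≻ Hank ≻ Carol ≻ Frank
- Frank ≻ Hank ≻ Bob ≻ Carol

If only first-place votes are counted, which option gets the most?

Frank

First-place vote totals:
  Frank: 3
  Hank: 0
  Carol: 0
  Bob: 2
Frank has the most first-place votes.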